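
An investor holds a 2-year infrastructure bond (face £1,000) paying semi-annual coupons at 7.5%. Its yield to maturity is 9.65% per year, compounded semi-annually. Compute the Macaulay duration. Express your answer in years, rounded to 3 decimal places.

Periodic yield y = 0.04825. Discount each cash flow and weight by its period:
  t   CF        PV=CF/(1+0.04825)^t    t·PV
  1        37.50        35.7739        35.7739
  2        37.50        34.1273        68.2545
  3        37.50        32.5564        97.6693
  4     1,037.50       859.2680     3,437.0719
  Σ                    961.7256     3,638.7696
Price P = Σ PV = 961.7256.
Macaulay duration = Σ(t·PV) / P = 3,638.7696 / 961.7256 = 3.78358 half-year periods.
In years: 3.78358 / 2 = 1.89179 years.

1.892 years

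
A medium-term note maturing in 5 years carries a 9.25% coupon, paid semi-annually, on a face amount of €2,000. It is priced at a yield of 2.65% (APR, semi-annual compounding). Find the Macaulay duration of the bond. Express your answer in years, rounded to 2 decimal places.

4.24 years

Periodic yield y = 0.01325. Discount each cash flow and weight by its period:
  t   CF        PV=CF/(1+0.01325)^t    t·PV
  1        92.50        91.2904        91.2904
  2        92.50        90.0966       180.1932
  3        92.50        88.9185       266.7554
  4        92.50        87.7557       351.0228
  5        92.50        86.6081       433.0407
  6        92.50        85.4756       512.8535
  7        92.50        84.3578       590.5049
  8        92.50        83.2547       666.0377
  9        92.50        82.1660       739.4941
  10    2,092.50     1,834.4224    18,344.2239
  Σ                  2,614.3458    22,175.4165
Price P = Σ PV = 2,614.3458.
Macaulay duration = Σ(t·PV) / P = 22,175.4165 / 2,614.3458 = 8.48220 half-year periods.
In years: 8.48220 / 2 = 4.24110 years.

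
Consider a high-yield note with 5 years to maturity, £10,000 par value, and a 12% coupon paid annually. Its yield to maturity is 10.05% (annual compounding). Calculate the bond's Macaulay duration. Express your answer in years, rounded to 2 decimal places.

4.07 years

Periodic yield y = 0.1005. Discount each cash flow and weight by its year:
  t   CF        PV=CF/(1+0.1005)^t    t·PV
  1     1,200.00     1,090.4134     1,090.4134
  2     1,200.00       990.8346     1,981.6691
  3     1,200.00       900.3495     2,701.0484
  4     1,200.00       818.1276     3,272.5105
  5    11,200.00     6,938.5351    34,692.6754
  Σ                 10,738.2602    43,738.3169
Price P = Σ PV = 10,738.2602.
Macaulay duration = Σ(t·PV) / P = 43,738.3169 / 10,738.2602 = 4.07313 years.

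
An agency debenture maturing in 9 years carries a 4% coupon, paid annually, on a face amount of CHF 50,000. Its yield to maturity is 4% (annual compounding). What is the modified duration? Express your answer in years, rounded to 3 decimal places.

7.435 years

Periodic yield y = 0.04. First find Macaulay duration:
  t   CF        PV=CF/(1+0.04)^t    t·PV
  1     2,000.00     1,923.0769     1,923.0769
  2     2,000.00     1,849.1124     3,698.2249
  3     2,000.00     1,777.9927     5,333.9782
  4     2,000.00     1,709.6084     6,838.4335
  5     2,000.00     1,643.8542     8,219.2711
  6     2,000.00     1,580.6291     9,483.7743
  7     2,000.00     1,519.8356    10,638.8494
  8     2,000.00     1,461.3804    11,691.0433
  9    52,000.00    36,534.5103   328,810.5923
  Σ                 50,000.0000   386,637.2437
P = 50,000.0000; Macaulay duration = 386,637.2437 / 50,000.0000 = 7.73274 years.
Modified duration = D_Mac / (1 + y) = 7.73274 / 1.04 = 7.43533 years.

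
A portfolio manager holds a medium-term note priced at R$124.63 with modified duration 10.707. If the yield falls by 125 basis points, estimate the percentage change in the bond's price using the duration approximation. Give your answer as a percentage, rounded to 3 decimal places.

+13.384%

Duration approximation: ΔP/P ≈ -D_mod · Δy = -10.707 × (-0.0125) = +0.1338375.
As a percentage: +13.38375%.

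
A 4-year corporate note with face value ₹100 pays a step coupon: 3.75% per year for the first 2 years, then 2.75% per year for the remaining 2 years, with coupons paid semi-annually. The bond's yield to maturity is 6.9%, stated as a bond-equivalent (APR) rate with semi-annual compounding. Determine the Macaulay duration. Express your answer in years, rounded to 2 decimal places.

Periodic yield y = 0.0345. Discount each cash flow and weight by its period:
  t   CF        PV=CF/(1+0.0345)^t    t·PV
  1        1.875         1.8125         1.8125
  2        1.875         1.7520         3.5040
  3        1.875         1.6936         5.0808
  4        1.875         1.6371         6.5485
  5        1.375         1.1605         5.8026
  6        1.375         1.1218         6.7309
  7        1.375         1.0844         7.5908
  8      101.375        77.2835       618.2682
  Σ                     87.5455       655.3382
Price P = Σ PV = 87.5455.
Macaulay duration = Σ(t·PV) / P = 655.3382 / 87.5455 = 7.48569 half-year periods.
In years: 7.48569 / 2 = 3.74285 years.

3.74 years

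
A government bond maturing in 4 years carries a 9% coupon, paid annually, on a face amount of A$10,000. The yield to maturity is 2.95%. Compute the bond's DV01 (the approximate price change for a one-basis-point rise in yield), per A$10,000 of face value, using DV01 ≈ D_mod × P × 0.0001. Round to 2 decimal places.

Periodic yield y = 0.0295.
  t   CF        PV=CF/(1+0.0295)^t    t·PV
  1       900.00       874.2108       874.2108
  2       900.00       849.1605     1,698.3211
  3       900.00       824.8281     2,474.4843
  4    10,900.00     9,703.3365    38,813.3461
  Σ                 12,251.5360    43,860.3624
P = 12,251.5360; D_Mac = 3.57999 yrs; D_mod = 3.47741 yrs.
DV01 ≈ 3.47741 × 12,251.5360 × 0.0001 = 4.260356.

A$4.26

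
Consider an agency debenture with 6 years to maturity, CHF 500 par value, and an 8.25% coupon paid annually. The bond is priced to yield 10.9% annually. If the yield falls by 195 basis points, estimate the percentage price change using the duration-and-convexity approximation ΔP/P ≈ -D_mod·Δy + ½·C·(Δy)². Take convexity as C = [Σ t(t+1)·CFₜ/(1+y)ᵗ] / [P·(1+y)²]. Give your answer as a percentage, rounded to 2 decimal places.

+9.10%

With y = 0.109:
  t   CF        PV=CF/(1+0.109)^t    t·PV        t(t+1)·PV
  1        41.25        37.1957        37.1957          74.3913
  2        41.25        33.5398        67.0797         201.2390
  3        41.25        30.2433        90.7299         362.9197
  4        41.25        27.2708       109.0832         545.4159
  5        41.25        24.5904       122.9522         737.7131
  6       541.25       290.9435     1,745.6609      12,219.6263
  Σ                    443.7835     2,172.7015      14,141.3052
P = 443.7835; D_Mac = 4.89586 yrs; D_mod = 4.41466 yrs; C = 25.90927.
Duration effect: -4.41466 × (-0.0195) = +0.086086
Convexity effect: 0.5 × 25.90927 × (-0.0195)² = +0.0049260
ΔP/P ≈ +0.086086 + 0.0049260 = +0.091012 = +9.1012%.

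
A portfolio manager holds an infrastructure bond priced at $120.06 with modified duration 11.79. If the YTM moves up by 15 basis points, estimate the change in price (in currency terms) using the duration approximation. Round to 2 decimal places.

Duration approximation: ΔP/P ≈ -D_mod · Δy = -11.79 × (+0.0015) = -0.017685.
ΔP ≈ 120.06 × (-0.017685) = -2.1232611.

-$2.12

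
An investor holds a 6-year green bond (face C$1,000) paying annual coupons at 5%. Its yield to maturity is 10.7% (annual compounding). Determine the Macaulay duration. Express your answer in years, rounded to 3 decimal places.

5.212 years

Periodic yield y = 0.107. Discount each cash flow and weight by its year:
  t   CF        PV=CF/(1+0.107)^t    t·PV
  1        50.00        45.1671        45.1671
  2        50.00        40.8014        81.6027
  3        50.00        36.8576       110.5728
  4        50.00        33.2950       133.1802
  5        50.00        30.0768       150.3841
  6     1,050.00       570.5630     3,423.3778
  Σ                    756.7609     3,944.2847
Price P = Σ PV = 756.7609.
Macaulay duration = Σ(t·PV) / P = 3,944.2847 / 756.7609 = 5.21206 years.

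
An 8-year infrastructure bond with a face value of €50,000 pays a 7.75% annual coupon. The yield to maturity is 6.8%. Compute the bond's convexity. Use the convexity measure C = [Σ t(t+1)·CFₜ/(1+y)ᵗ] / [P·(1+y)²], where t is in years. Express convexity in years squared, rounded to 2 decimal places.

With y = 0.068:
  t   CF        PV=CF/(1+0.068)^t    t·PV        t(t+1)·PV
  1     3,875.00     3,628.2772     3,628.2772       7,256.5543
  2     3,875.00     3,397.2633     6,794.5265      20,383.5795
  3     3,875.00     3,180.9581     9,542.8743      38,171.4972
  4     3,875.00     2,978.4252    11,913.7008      59,568.5038
  5     3,875.00     2,788.7876    13,943.9381      83,663.6289
  6     3,875.00     2,611.2244    15,667.3462     109,671.4236
  7     3,875.00     2,444.9666    17,114.7665     136,918.1319
  8    53,875.00    31,828.5799   254,628.6389   2,291,657.7504
  Σ                 52,858.4822   333,234.0685   2,747,291.0697
P = 52,858.4822.
Convexity = Σ t(t+1)·PV / [P·(1+y)²] = 2,747,291.0697 / (52,858.4822 × 1.140624) = 45.56669.

45.57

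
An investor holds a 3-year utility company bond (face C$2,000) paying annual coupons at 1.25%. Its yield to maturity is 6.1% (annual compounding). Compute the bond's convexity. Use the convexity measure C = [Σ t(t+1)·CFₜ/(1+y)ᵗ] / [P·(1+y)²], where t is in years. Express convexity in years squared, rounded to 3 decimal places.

With y = 0.061:
  t   CF        PV=CF/(1+0.061)^t    t·PV        t(t+1)·PV
  1        25.00        23.5627        23.5627          47.1254
  2        25.00        22.2080        44.4160         133.2479
  3     2,025.00     1,695.4261     5,086.2784      20,345.1137
  Σ                  1,741.1968     5,154.2571      20,525.4870
P = 1,741.1968.
Convexity = Σ t(t+1)·PV / [P·(1+y)²] = 20,525.4870 / (1,741.1968 × 1.125721) = 10.47164.

10.472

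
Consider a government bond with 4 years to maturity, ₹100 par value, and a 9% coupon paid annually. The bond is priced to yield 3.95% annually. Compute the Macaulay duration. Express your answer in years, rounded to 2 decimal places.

Periodic yield y = 0.0395. Discount each cash flow and weight by its year:
  t   CF        PV=CF/(1+0.0395)^t    t·PV
  1         9.00         8.6580         8.6580
  2         9.00         8.3290        16.6580
  3         9.00         8.0125        24.0376
  4       109.00        93.3531       373.4122
  Σ                    118.3526       422.7658
Price P = Σ PV = 118.3526.
Macaulay duration = Σ(t·PV) / P = 422.7658 / 118.3526 = 3.57209 years.

3.57 years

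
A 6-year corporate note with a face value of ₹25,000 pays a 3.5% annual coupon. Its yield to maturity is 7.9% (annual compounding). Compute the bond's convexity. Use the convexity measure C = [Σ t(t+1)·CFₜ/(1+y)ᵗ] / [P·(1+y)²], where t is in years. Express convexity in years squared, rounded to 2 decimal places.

With y = 0.079:
  t   CF        PV=CF/(1+0.079)^t    t·PV        t(t+1)·PV
  1       875.00       810.9361       810.9361       1,621.8721
  2       875.00       751.5626     1,503.1252       4,509.3756
  3       875.00       696.5362     2,089.6087       8,358.4349
  4       875.00       645.5387     2,582.1547      12,910.7737
  5       875.00       598.2750     2,991.3748      17,948.2489
  6    25,875.00    16,396.5203    98,379.1216     688,653.8515
  Σ                 19,899.3688   108,356.3212     734,002.5568
P = 19,899.3688.
Convexity = Σ t(t+1)·PV / [P·(1+y)²] = 734,002.5568 / (19,899.3688 × 1.164241) = 31.68220.

31.68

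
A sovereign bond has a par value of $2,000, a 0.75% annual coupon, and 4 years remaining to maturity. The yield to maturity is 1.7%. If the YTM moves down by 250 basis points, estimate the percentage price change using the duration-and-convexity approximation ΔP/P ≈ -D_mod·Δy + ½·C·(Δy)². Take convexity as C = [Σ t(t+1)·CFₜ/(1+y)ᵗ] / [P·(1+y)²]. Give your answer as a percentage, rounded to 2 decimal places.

+10.32%

With y = 0.017:
  t   CF        PV=CF/(1+0.017)^t    t·PV        t(t+1)·PV
  1        15.00        14.7493        14.7493          29.4985
  2        15.00        14.5027        29.0054          87.0163
  3        15.00        14.2603        42.7809         171.1235
  4     2,015.00     1,883.6111     7,534.4444      37,672.2218
  Σ                  1,927.1234     7,620.9799      37,959.8601
P = 1,927.1234; D_Mac = 3.95459 yrs; D_mod = 3.88848 yrs; C = 19.04466.
Duration effect: -3.88848 × (-0.025) = +0.097212
Convexity effect: 0.5 × 19.04466 × (-0.025)² = +0.0059515
ΔP/P ≈ +0.097212 + 0.0059515 = +0.103164 = +10.3164%.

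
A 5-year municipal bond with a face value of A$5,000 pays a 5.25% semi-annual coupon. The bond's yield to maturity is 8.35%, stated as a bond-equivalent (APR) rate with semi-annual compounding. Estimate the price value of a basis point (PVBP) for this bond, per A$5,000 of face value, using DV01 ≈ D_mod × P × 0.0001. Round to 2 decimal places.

Periodic yield y = 0.04175.
  t   CF        PV=CF/(1+0.04175)^t    t·PV
  1       131.25       125.9899       125.9899
  2       131.25       120.9406       241.8813
  3       131.25       116.0937       348.2812
  4       131.25       111.4411       445.7643
  5       131.25       106.9749       534.8743
  6       131.25       102.6877       616.1260
  7       131.25        98.5723       690.0059
  8       131.25        94.6218       756.9745
  9       131.25        90.8297       817.4670
  10    5,131.25     3,408.6945    34,086.9453
  Σ                  4,376.8462    38,664.3096
P = 4,376.8462; D_Mac = 8.83383 half-year periods = 4.41691 yrs; D_mod = 4.23990 yrs.
DV01 ≈ 4.23990 × 4,376.8462 × 0.0001 = 1.855738.

A$1.86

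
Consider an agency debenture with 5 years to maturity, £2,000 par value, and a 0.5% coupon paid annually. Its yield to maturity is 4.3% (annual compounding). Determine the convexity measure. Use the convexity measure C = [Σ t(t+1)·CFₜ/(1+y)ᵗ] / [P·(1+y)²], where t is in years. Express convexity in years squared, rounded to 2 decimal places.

With y = 0.043:
  t   CF        PV=CF/(1+0.043)^t    t·PV        t(t+1)·PV
  1        10.00         9.5877         9.5877          19.1755
  2        10.00         9.1925        18.3849          55.1547
  3        10.00         8.8135        26.4404         105.7617
  4        10.00         8.4501        33.8005         169.0024
  5     2,010.00     1,628.4503     8,142.2516      48,853.5098
  Σ                  1,664.4941     8,230.4651      49,202.6040
P = 1,664.4941.
Convexity = Σ t(t+1)·PV / [P·(1+y)²] = 49,202.6040 / (1,664.4941 × 1.087849) = 27.17298.

27.17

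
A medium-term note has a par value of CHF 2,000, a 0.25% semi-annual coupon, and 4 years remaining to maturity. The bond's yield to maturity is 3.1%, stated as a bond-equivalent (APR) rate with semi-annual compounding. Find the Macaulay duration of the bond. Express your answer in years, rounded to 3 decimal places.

3.981 years

Periodic yield y = 0.0155. Discount each cash flow and weight by its period:
  t   CF        PV=CF/(1+0.0155)^t    t·PV
  1         2.50         2.4618         2.4618
  2         2.50         2.4243         4.8485
  3         2.50         2.3873         7.1618
  4         2.50         2.3508         9.4033
  5         2.50         2.3149        11.5747
  6         2.50         2.2796        13.6777
  7         2.50         2.2448        15.7137
  8     2,002.50     1,770.6515    14,165.2124
  Σ                  1,787.1151    14,230.0539
Price P = Σ PV = 1,787.1151.
Macaulay duration = Σ(t·PV) / P = 14,230.0539 / 1,787.1151 = 7.96258 half-year periods.
In years: 7.96258 / 2 = 3.98129 years.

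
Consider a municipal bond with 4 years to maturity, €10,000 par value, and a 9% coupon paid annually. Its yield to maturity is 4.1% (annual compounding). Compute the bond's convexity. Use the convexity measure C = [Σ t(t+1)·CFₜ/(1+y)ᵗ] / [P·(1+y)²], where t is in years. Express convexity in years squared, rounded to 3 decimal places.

With y = 0.041:
  t   CF        PV=CF/(1+0.041)^t    t·PV        t(t+1)·PV
  1       900.00       864.5533       864.5533       1,729.1066
  2       900.00       830.5027     1,661.0054       4,983.0162
  3       900.00       797.7932     2,393.3795       9,573.5182
  4    10,900.00     9,281.6156    37,126.4626     185,632.3128
  Σ                 11,774.4648    42,045.4008     201,917.9538
P = 11,774.4648.
Convexity = Σ t(t+1)·PV / [P·(1+y)²] = 201,917.9538 / (11,774.4648 × 1.083681) = 15.82458.

15.825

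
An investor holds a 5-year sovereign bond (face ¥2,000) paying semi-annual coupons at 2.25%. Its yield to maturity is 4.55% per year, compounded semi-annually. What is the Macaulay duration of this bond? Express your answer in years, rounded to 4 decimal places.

Periodic yield y = 0.02275. Discount each cash flow and weight by its period:
  t   CF        PV=CF/(1+0.02275)^t    t·PV
  1        22.50        21.9995        21.9995
  2        22.50        21.5102        43.0203
  3        22.50        21.0317        63.0951
  4        22.50        20.5639        82.2554
  5        22.50        20.1064       100.5322
  6        22.50        19.6592       117.9551
  7        22.50        19.2219       134.5532
  8        22.50        18.7943       150.3546
  9        22.50        18.3763       165.3863
  10    2,022.50     1,615.0785    16,150.7855
  Σ                  1,796.3418    17,029.9372
Price P = Σ PV = 1,796.3418.
Macaulay duration = Σ(t·PV) / P = 17,029.9372 / 1,796.3418 = 9.48034 half-year periods.
In years: 9.48034 / 2 = 4.74017 years.

4.7402 years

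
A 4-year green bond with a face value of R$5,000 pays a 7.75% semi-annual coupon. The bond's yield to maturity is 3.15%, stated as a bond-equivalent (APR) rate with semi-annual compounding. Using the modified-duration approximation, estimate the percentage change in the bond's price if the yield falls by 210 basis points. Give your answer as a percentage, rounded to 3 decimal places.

Periodic yield y = 0.01575. Modified duration first:
  t   CF        PV=CF/(1+0.01575)^t    t·PV
  1       193.75       190.7458       190.7458
  2       193.75       187.7881       375.5762
  3       193.75       184.8763       554.6289
  4       193.75       182.0096       728.0386
  5       193.75       179.1874       895.9372
  6       193.75       176.4090     1,058.4540
  7       193.75       173.6736     1,215.7154
  8     5,193.75     4,583.3856    36,667.0846
  Σ                  5,858.0754    41,686.1805
P = 5,858.0754; D_Mac = 7.11602 half-year periods = 3.55801 yrs; D_mod = 3.55801/(1+0.01575) = 3.50284 yrs.
ΔP/P ≈ -D_mod · Δy = -3.50284 × (-0.021) = +0.073560 = +7.3560%.

+7.356%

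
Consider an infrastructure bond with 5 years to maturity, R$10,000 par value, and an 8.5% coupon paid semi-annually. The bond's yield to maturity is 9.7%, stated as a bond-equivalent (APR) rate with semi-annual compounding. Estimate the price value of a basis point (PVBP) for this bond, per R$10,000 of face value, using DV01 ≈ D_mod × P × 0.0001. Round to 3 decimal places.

Periodic yield y = 0.0485.
  t   CF        PV=CF/(1+0.0485)^t    t·PV
  1       425.00       405.3410       405.3410
  2       425.00       386.5913       773.1826
  3       425.00       368.7089     1,106.1267
  4       425.00       351.6537     1,406.6148
  5       425.00       335.3874     1,676.9371
  6       425.00       319.8735     1,919.2413
  7       425.00       305.0773     2,135.5411
  8       425.00       290.9655     2,327.7238
  9       425.00       277.5064     2,497.5577
  10   10,425.00     6,492.1974    64,921.9739
  Σ                  9,533.3024    79,170.2397
P = 9,533.3024; D_Mac = 8.30460 half-year periods = 4.15230 yrs; D_mod = 3.96023 yrs.
DV01 ≈ 3.96023 × 9,533.3024 × 0.0001 = 3.775405.

R$3.775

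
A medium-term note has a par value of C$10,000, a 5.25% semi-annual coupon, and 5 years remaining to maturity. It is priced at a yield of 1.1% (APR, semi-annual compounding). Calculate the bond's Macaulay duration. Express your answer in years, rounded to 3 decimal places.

4.518 years

Periodic yield y = 0.0055. Discount each cash flow and weight by its period:
  t   CF        PV=CF/(1+0.0055)^t    t·PV
  1       262.50       261.0641       261.0641
  2       262.50       259.6361       519.2723
  3       262.50       258.2160       774.6479
  4       262.50       256.8035     1,027.2142
  5       262.50       255.3988     1,276.9942
  6       262.50       254.0018     1,524.0110
  7       262.50       252.6125     1,768.2873
  8       262.50       251.2307     2,009.8456
  9       262.50       249.8565     2,248.7084
  10   10,262.50     9,714.7677    97,147.6771
  Σ                 12,013.5879   108,557.7222
Price P = Σ PV = 12,013.5879.
Macaulay duration = Σ(t·PV) / P = 108,557.7222 / 12,013.5879 = 9.03624 half-year periods.
In years: 9.03624 / 2 = 4.51812 years.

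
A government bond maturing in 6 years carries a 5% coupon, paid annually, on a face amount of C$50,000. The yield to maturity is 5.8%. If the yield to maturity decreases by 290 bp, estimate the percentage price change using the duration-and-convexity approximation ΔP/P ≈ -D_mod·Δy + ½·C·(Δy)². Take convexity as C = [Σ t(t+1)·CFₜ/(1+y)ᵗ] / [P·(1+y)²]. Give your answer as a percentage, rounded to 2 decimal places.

With y = 0.058:
  t   CF        PV=CF/(1+0.058)^t    t·PV        t(t+1)·PV
  1     2,500.00     2,362.9490     2,362.9490       4,725.8979
  2     2,500.00     2,233.4111     4,466.8222      13,400.4667
  3     2,500.00     2,110.9746     6,332.9238      25,331.6951
  4     2,500.00     1,995.2501     7,981.0003      39,905.0017
  5     2,500.00     1,885.8696     9,429.3482      56,576.0894
  6    52,500.00    37,432.1952   224,593.1713   1,572,152.1994
  Σ                 48,020.6496   255,166.2149   1,712,091.3501
P = 48,020.6496; D_Mac = 5.31368 yrs; D_mod = 5.02238 yrs; C = 31.85133.
Duration effect: -5.02238 × (-0.029) = +0.145649
Convexity effect: 0.5 × 31.85133 × (-0.029)² = +0.0133935
ΔP/P ≈ +0.145649 + 0.0133935 = +0.159042 = +15.9042%.

+15.90%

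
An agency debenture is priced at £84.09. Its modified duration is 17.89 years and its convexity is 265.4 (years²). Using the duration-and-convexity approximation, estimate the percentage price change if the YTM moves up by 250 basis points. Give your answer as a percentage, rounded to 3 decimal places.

Duration effect: -D_mod·Δy = -17.89 × (+0.025) = -0.447250
Convexity effect: ½·C·(Δy)² = 0.5 × 265.4 × (0.025)² = +0.0829375
ΔP/P ≈ -0.447250 + 0.0829375 = -0.3643125
= -36.43125%.

-36.431%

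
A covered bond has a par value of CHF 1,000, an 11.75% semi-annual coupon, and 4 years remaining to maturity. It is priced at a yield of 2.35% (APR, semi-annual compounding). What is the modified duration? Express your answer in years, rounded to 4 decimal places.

Periodic yield y = 0.01175. First find Macaulay duration:
  t   CF        PV=CF/(1+0.01175)^t    t·PV
  1        58.75        58.0677        58.0677
  2        58.75        57.3933       114.7867
  3        58.75        56.7268       170.1804
  4        58.75        56.0680       224.2720
  5        58.75        55.4168       277.0842
  6        58.75        54.7733       328.6396
  7        58.75        54.1371       378.9600
  8     1,058.75       964.2901     7,714.3210
  Σ                  1,356.8732     9,266.3116
P = 1,356.8732; Macaulay duration = 9,266.3116 / 1,356.8732 = 6.82917 half-year periods = 3.41458 years.
Modified duration = D_Mac / (1 + y) = 3.41458 / 1.01175 = 3.37493 years.

3.3749 years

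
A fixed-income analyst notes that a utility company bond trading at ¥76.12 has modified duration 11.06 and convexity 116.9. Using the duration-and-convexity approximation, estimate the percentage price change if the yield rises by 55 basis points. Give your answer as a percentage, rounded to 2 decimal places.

Duration effect: -D_mod·Δy = -11.06 × (+0.0055) = -0.060830
Convexity effect: ½·C·(Δy)² = 0.5 × 116.9 × (0.0055)² = +0.0017681125
ΔP/P ≈ -0.060830 + 0.0017681125 = -0.0590618875
= -5.90618875%.

-5.91%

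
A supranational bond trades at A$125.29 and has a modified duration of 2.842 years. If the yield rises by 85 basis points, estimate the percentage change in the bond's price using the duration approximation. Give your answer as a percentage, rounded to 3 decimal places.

Duration approximation: ΔP/P ≈ -D_mod · Δy = -2.842 × (+0.0085) = -0.024157.
As a percentage: -2.4157%.

-2.416%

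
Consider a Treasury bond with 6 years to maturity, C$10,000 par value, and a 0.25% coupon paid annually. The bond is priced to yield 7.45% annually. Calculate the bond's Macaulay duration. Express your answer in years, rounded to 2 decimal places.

5.95 years

Periodic yield y = 0.0745. Discount each cash flow and weight by its year:
  t   CF        PV=CF/(1+0.0745)^t    t·PV
  1        25.00        23.2666        23.2666
  2        25.00        21.6535        43.3069
  3        25.00        20.1521        60.4564
  4        25.00        18.7549        75.0195
  5        25.00        17.4545        87.2726
  6    10,025.00     6,513.9716    39,083.8297
  Σ                  6,615.2532    39,373.1518
Price P = Σ PV = 6,615.2532.
Macaulay duration = Σ(t·PV) / P = 39,373.1518 / 6,615.2532 = 5.95187 years.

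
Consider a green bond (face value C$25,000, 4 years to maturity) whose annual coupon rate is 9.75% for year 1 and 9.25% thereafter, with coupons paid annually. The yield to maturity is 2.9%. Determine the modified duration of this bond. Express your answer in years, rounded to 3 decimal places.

Periodic yield y = 0.029. First find Macaulay duration:
  t   CF        PV=CF/(1+0.029)^t    t·PV
  1     2,437.50     2,368.8047     2,368.8047
  2     2,312.50     2,183.9917     4,367.9835
  3     2,312.50     2,122.4410     6,367.3229
  4    27,312.50    24,361.2717    97,445.0868
  Σ                 31,036.5090   110,549.1978
P = 31,036.5090; Macaulay duration = 110,549.1978 / 31,036.5090 = 3.56191 years.
Modified duration = D_Mac / (1 + y) = 3.56191 / 1.029 = 3.46152 years.

3.462 years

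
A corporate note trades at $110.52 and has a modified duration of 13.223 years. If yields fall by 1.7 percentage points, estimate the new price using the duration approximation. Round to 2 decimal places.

$135.36

Duration approximation: ΔP/P ≈ -D_mod · Δy = -13.223 × (-0.017) = +0.224791.
New price ≈ 110.52 × (1 + 0.224791) = 135.36390132.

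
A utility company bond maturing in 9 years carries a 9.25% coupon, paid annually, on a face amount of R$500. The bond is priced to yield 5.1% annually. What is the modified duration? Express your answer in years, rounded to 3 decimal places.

6.478 years

Periodic yield y = 0.051. First find Macaulay duration:
  t   CF        PV=CF/(1+0.051)^t    t·PV
  1        46.25        44.0057        44.0057
  2        46.25        41.8703        83.7406
  3        46.25        39.8386       119.5157
  4        46.25        37.9054       151.6215
  5        46.25        36.0660       180.3301
  6        46.25        34.3159       205.8954
  7        46.25        32.6507       228.5550
  8        46.25        31.0663       248.5307
  9       546.25       349.1138     3,142.0241
  Σ                    646.8327     4,404.2189
P = 646.8327; Macaulay duration = 4,404.2189 / 646.8327 = 6.80890 years.
Modified duration = D_Mac / (1 + y) = 6.80890 / 1.051 = 6.47850 years.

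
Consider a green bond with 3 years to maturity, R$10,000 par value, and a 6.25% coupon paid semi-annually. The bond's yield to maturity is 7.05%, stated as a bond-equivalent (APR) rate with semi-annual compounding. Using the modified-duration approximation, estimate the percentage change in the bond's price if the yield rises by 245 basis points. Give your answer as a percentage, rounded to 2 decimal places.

Periodic yield y = 0.03525. Modified duration first:
  t   CF        PV=CF/(1+0.03525)^t    t·PV
  1       312.50       301.8595       301.8595
  2       312.50       291.5812       583.1624
  3       312.50       281.6529       844.9588
  4       312.50       272.0627     1,088.2510
  5       312.50       262.7991     1,313.9954
  6    10,312.50     8,377.0774    50,262.4642
  Σ                  9,787.0328    54,394.6913
P = 9,787.0328; D_Mac = 5.55783 half-year periods = 2.77892 yrs; D_mod = 2.77892/(1+0.03525) = 2.68429 yrs.
ΔP/P ≈ -D_mod · Δy = -2.68429 × (+0.0245) = -0.065765 = -6.5765%.

-6.58%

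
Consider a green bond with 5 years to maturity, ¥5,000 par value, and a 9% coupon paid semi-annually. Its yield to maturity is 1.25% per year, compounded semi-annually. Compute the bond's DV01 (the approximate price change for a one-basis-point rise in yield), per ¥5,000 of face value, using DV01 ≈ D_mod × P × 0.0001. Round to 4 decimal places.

¥2.9231

Periodic yield y = 0.00625.
  t   CF        PV=CF/(1+0.00625)^t    t·PV
  1       225.00       223.6025       223.6025
  2       225.00       222.2136       444.4273
  3       225.00       220.8334       662.5003
  4       225.00       219.4618       877.8472
  5       225.00       218.0987     1,090.4934
  6       225.00       216.7440     1,300.4642
  7       225.00       215.3978     1,507.7846
  8       225.00       214.0599     1,712.4794
  9       225.00       212.7304     1,914.5733
  10    5,225.00     4,909.3880    49,093.8805
  Σ                  6,872.5302    58,828.0527
P = 6,872.5302; D_Mac = 8.55988 half-year periods = 4.27994 yrs; D_mod = 4.25336 yrs.
DV01 ≈ 4.25336 × 6,872.5302 × 0.0001 = 2.923133.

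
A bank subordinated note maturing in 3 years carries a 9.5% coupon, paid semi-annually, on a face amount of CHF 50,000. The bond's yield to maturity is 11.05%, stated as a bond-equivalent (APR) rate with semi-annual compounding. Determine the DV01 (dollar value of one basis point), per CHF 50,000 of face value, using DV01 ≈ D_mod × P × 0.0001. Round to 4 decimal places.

Periodic yield y = 0.05525.
  t   CF        PV=CF/(1+0.05525)^t    t·PV
  1     2,375.00     2,250.6515     2,250.6515
  2     2,375.00     2,132.8136     4,265.6271
  3     2,375.00     2,021.1453     6,063.4358
  4     2,375.00     1,915.3236     7,661.2946
  5     2,375.00     1,815.0425     9,075.2127
  6    52,375.00    37,930.7885   227,584.7311
  Σ                 48,065.7650   256,900.9529
P = 48,065.7650; D_Mac = 5.34478 half-year periods = 2.67239 yrs; D_mod = 2.53247 yrs.
DV01 ≈ 2.53247 × 48,065.7650 × 0.0001 = 12.172516.

CHF 12.1725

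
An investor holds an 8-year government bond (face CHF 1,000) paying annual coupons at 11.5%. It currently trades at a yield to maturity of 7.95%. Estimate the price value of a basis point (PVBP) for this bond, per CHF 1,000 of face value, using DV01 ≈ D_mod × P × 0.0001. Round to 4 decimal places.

CHF 0.6534

Periodic yield y = 0.0795.
  t   CF        PV=CF/(1+0.0795)^t    t·PV
  1       115.00       106.5308       106.5308
  2       115.00        98.6853       197.3706
  3       115.00        91.4176       274.2529
  4       115.00        84.6851       338.7406
  5       115.00        78.4485       392.2425
  6       115.00        72.6711       436.0268
  7       115.00        67.3193       471.2348
  8     1,115.00       604.6356     4,837.0846
  Σ                  1,204.3933     7,053.4836
P = 1,204.3933; D_Mac = 5.85646 yrs; D_mod = 5.42516 yrs.
DV01 ≈ 5.42516 × 1,204.3933 × 0.0001 = 0.653403.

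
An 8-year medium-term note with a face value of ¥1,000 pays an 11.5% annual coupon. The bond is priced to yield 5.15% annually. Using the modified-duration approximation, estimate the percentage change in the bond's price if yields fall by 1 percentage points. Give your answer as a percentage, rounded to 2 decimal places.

Periodic yield y = 0.0515. Modified duration first:
  t   CF        PV=CF/(1+0.0515)^t    t·PV
  1       115.00       109.3676       109.3676
  2       115.00       104.0110       208.0220
  3       115.00        98.9168       296.7504
  4       115.00        94.0721       376.2883
  5       115.00        89.4646       447.3232
  6       115.00        85.0829       510.4973
  7       115.00        80.9157       566.4100
  8     1,115.00       746.1062     5,968.8496
  Σ                  1,407.9369     8,483.5084
P = 1,407.9369; D_Mac = 6.02549 yrs; D_mod = 6.02549/(1+0.0515) = 5.73037 yrs.
ΔP/P ≈ -D_mod · Δy = -5.73037 × (-0.01) = +0.057304 = +5.7304%.

+5.73%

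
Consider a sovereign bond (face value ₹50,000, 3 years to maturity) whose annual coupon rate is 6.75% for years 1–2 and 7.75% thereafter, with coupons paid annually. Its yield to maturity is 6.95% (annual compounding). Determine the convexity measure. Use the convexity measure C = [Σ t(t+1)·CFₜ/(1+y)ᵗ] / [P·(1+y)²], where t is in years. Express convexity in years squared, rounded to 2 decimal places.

With y = 0.0695:
  t   CF        PV=CF/(1+0.0695)^t    t·PV        t(t+1)·PV
  1     3,375.00     3,155.6802     3,155.6802       6,311.3604
  2     3,375.00     2,950.6126     5,901.2253      17,703.6759
  3    53,875.00    44,039.7572   132,119.2717     528,477.0870
  Σ                 50,146.0501   141,176.1773     552,492.1233
P = 50,146.0501.
Convexity = Σ t(t+1)·PV / [P·(1+y)²] = 552,492.1233 / (50,146.0501 × 1.143830) = 9.63225.

9.63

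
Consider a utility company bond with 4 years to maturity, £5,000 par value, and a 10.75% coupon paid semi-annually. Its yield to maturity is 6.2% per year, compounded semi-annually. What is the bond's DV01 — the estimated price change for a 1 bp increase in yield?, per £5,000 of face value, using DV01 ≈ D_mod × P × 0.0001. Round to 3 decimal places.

£1.915

Periodic yield y = 0.031.
  t   CF        PV=CF/(1+0.031)^t    t·PV
  1       268.75       260.6693       260.6693
  2       268.75       252.8315       505.6630
  3       268.75       245.2294       735.6881
  4       268.75       237.8558       951.4233
  5       268.75       230.7040     1,153.5201
  6       268.75       223.7672     1,342.6034
  7       268.75       217.0390     1,519.2731
  8     5,268.75     4,127.0361    33,016.2889
  Σ                  5,795.1323    39,485.1292
P = 5,795.1323; D_Mac = 6.81350 half-year periods = 3.40675 yrs; D_mod = 3.30432 yrs.
DV01 ≈ 3.30432 × 5,795.1323 × 0.0001 = 1.914895.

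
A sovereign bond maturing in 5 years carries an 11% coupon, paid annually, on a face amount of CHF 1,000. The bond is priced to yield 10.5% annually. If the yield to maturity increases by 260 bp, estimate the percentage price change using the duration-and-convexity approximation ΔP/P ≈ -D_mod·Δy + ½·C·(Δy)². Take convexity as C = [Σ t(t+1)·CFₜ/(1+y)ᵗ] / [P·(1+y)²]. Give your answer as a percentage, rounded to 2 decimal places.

With y = 0.105:
  t   CF        PV=CF/(1+0.105)^t    t·PV        t(t+1)·PV
  1       110.00        99.5475        99.5475         199.0950
  2       110.00        90.0882       180.1765         540.5295
  3       110.00        81.5278       244.5835         978.3339
  4       110.00        73.7808       295.1233       1,475.6167
  5     1,110.00       673.7699     3,368.8494      20,213.0962
  Σ                  1,018.7143     4,188.2802      23,406.6713
P = 1,018.7143; D_Mac = 4.11134 yrs; D_mod = 3.72067 yrs; C = 18.81753.
Duration effect: -3.72067 × (+0.026) = -0.096737
Convexity effect: 0.5 × 18.81753 × (0.026)² = +0.0063603
ΔP/P ≈ -0.096737 + 0.0063603 = -0.090377 = -9.0377%.

-9.04%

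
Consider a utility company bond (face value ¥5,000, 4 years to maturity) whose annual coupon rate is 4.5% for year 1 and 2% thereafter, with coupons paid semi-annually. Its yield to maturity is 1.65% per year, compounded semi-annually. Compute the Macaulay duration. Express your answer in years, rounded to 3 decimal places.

3.791 years

Periodic yield y = 0.00825. Discount each cash flow and weight by its period:
  t   CF        PV=CF/(1+0.00825)^t    t·PV
  1       112.50       111.5795       111.5795
  2       112.50       110.6665       221.3329
  3        50.00        48.7826       146.3479
  4        50.00        48.3835       193.5339
  5        50.00        47.9876       239.9379
  6        50.00        47.5949       285.5695
  7        50.00        47.2055       330.4383
  8     5,050.00     4,728.7411    37,829.9284
  Σ                  5,190.9411    39,358.6684
Price P = Σ PV = 5,190.9411.
Macaulay duration = Σ(t·PV) / P = 39,358.6684 / 5,190.9411 = 7.58218 half-year periods.
In years: 7.58218 / 2 = 3.79109 years.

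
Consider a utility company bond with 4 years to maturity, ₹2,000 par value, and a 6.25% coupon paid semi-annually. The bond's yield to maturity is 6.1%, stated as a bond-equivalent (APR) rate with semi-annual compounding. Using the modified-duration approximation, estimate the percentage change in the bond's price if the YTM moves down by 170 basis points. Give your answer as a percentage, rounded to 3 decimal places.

+5.942%

Periodic yield y = 0.0305. Modified duration first:
  t   CF        PV=CF/(1+0.0305)^t    t·PV
  1        62.50        60.6502        60.6502
  2        62.50        58.8551       117.7102
  3        62.50        57.1131       171.3394
  4        62.50        55.4227       221.6910
  5        62.50        53.7824       268.9119
  6        62.50        52.1906       313.1434
  7        62.50        50.6459       354.5211
  8     2,062.50     1,621.8474    12,974.7792
  Σ                  2,010.5074    14,482.7464
P = 2,010.5074; D_Mac = 7.20353 half-year periods = 3.60176 yrs; D_mod = 3.60176/(1+0.0305) = 3.49516 yrs.
ΔP/P ≈ -D_mod · Δy = -3.49516 × (-0.017) = +0.059418 = +5.9418%.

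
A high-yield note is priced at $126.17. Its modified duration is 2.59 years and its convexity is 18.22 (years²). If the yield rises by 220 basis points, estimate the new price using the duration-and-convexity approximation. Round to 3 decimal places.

$119.537

Duration effect: -D_mod·Δy = -2.59 × (+0.022) = -0.056980
Convexity effect: ½·C·(Δy)² = 0.5 × 18.22 × (0.022)² = +0.00440924
ΔP/P ≈ -0.056980 + 0.00440924 = -0.05257076
New price ≈ 126.17 × (1 - 0.05257076) = 119.5371472108.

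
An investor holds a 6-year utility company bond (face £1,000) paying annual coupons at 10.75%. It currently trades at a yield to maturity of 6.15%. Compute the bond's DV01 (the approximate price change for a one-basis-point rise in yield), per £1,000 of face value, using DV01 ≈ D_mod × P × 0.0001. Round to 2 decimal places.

£0.56

Periodic yield y = 0.0615.
  t   CF        PV=CF/(1+0.0615)^t    t·PV
  1       107.50       101.2718       101.2718
  2       107.50        95.4044       190.8088
  3       107.50        89.8770       269.6309
  4       107.50        84.6698       338.6792
  5       107.50        79.7643       398.8214
  6     1,107.50       774.1476     4,644.8853
  Σ                  1,225.1348     5,944.0974
P = 1,225.1348; D_Mac = 4.85179 yrs; D_mod = 4.57069 yrs.
DV01 ≈ 4.57069 × 1,225.1348 × 0.0001 = 0.559971.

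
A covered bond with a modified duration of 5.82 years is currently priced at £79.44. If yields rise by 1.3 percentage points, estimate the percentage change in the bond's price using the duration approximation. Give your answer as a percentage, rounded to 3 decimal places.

Duration approximation: ΔP/P ≈ -D_mod · Δy = -5.82 × (+0.013) = -0.075660.
As a percentage: -7.5660%.

-7.566%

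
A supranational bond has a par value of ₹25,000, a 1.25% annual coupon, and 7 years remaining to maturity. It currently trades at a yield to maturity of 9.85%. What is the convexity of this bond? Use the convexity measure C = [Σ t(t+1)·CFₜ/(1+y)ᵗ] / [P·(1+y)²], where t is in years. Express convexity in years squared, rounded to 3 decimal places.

43.318

With y = 0.0985:
  t   CF        PV=CF/(1+0.0985)^t    t·PV        t(t+1)·PV
  1       312.50       284.4788       284.4788         568.9577
  2       312.50       258.9703       517.9405       1,553.8216
  3       312.50       235.7490       707.2470       2,828.9879
  4       312.50       214.6099       858.4396       4,292.1982
  5       312.50       195.3663       976.8316       5,860.9899
  6       312.50       177.8483     1,067.0896       7,469.6275
  7    25,312.50    13,113.9829    91,797.8800     734,383.0403
  Σ                 14,481.0055    96,209.9073     756,957.6230
P = 14,481.0055.
Convexity = Σ t(t+1)·PV / [P·(1+y)²] = 756,957.6230 / (14,481.0055 × 1.206702) = 43.31843.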